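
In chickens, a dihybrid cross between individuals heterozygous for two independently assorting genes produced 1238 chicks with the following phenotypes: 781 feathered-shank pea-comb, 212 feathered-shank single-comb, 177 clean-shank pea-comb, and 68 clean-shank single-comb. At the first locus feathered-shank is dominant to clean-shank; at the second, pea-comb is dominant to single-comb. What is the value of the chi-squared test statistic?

26.256

A dihybrid F₂ with independent assortment and complete dominance at both loci gives a 9:3:3:1 phenotypic ratio.
Total ratio parts = 16. Expected numbers out of 1238:
  feathered-shank pea-comb: 1238 × 9/16 = 696.375
  feathered-shank single-comb: 1238 × 3/16 = 232.125
  clean-shank pea-comb: 1238 × 3/16 = 232.125
  clean-shank single-comb: 1238 × 1/16 = 77.375
χ² = Σ (O − E)² / E
  feathered-shank pea-comb: (781 − 696.375)² / 696.375 = 10.2838
  feathered-shank single-comb: (212 − 232.125)² / 232.125 = 1.7448
  clean-shank pea-comb: (177 − 232.125)² / 232.125 = 13.0911
  clean-shank single-comb: (68 − 77.375)² / 77.375 = 1.1359
χ² = 10.2838 + 1.7448 + 13.0911 + 1.1359 = 26.2556 ≈ 26.256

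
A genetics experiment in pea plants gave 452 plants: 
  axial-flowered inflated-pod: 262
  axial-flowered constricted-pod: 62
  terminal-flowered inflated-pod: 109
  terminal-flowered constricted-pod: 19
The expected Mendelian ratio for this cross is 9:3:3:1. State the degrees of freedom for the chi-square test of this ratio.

3

A goodness-of-fit test with 4 phenotype classes has df = 4 − 1 = 3.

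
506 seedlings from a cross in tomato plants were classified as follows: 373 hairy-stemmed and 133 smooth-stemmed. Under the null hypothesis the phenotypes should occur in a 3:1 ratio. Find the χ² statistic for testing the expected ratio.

The 3:1 ratio has 4 parts, so with N = 506 the expected counts are:
  hairy-stemmed: 506 × 3/4 = 379.5
  smooth-stemmed: 506 × 1/4 = 126.5
χ² = Σ (O − E)² / E
  hairy-stemmed: (373 − 379.5)² / 379.5 = 0.1113
  smooth-stemmed: (133 − 126.5)² / 126.5 = 0.3340
χ² = 0.1113 + 0.3340 = 0.4453 ≈ 0.445

0.445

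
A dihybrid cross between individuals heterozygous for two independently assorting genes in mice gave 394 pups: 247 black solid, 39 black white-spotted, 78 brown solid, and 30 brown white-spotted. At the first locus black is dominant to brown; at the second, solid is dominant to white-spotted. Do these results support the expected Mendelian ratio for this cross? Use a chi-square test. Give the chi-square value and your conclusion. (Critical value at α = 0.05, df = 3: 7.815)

A dihybrid F₂ with independent assortment and complete dominance at both loci gives a 9:3:3:1 phenotypic ratio.
Expected counts for N = 394 under a 9:3:3:1 ratio (total parts = 16):
  black solid: 394 × 9/16 = 221.625
  black white-spotted: 394 × 3/16 = 73.875
  brown solid: 394 × 3/16 = 73.875
  brown white-spotted: 394 × 1/16 = 24.625
χ² = Σ (O − E)² / E
  black solid: (247 − 221.625)² / 221.625 = 2.9053
  black white-spotted: (39 − 73.875)² / 73.875 = 16.4638
  brown solid: (78 − 73.875)² / 73.875 = 0.2303
  brown white-spotted: (30 − 24.625)² / 24.625 = 1.1732
χ² = 2.9053 + 16.4638 + 0.2303 + 1.1732 = 20.7726 ≈ 20.773
Degrees of freedom = 4 − 1 = 3; critical value at α = 0.05 is 7.815.
Since 20.773 > 7.815, we reject the null hypothesis — the data do not fit the 9:3:3:1 ratio.

20.773; not consistent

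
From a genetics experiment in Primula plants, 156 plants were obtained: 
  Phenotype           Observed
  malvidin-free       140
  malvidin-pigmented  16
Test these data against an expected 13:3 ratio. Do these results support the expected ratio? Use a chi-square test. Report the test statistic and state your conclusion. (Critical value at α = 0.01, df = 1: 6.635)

Total ratio parts = 16. Expected numbers out of 156:
  malvidin-free: 156 × 13/16 = 126.75
  malvidin-pigmented: 156 × 3/16 = 29.25
χ² = Σ (O − E)² / E
  malvidin-free: (140 − 126.75)² / 126.75 = 1.3851
  malvidin-pigmented: (16 − 29.25)² / 29.25 = 6.0021
χ² = 1.3851 + 6.0021 = 7.3872 ≈ 7.387
Degrees of freedom = 2 − 1 = 1; critical value at α = 0.01 is 6.635.
Since 7.387 > 6.635, we reject the null hypothesis — the data do not fit the 13:3 ratio.

7.387; not consistent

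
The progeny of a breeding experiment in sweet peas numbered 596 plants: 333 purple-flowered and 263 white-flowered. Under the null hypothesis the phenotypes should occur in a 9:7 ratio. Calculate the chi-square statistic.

0.035

Expected counts for N = 596 under a 9:7 ratio (total parts = 16):
  purple-flowered: 596 × 9/16 = 335.25
  white-flowered: 596 × 7/16 = 260.75
χ² = Σ (O − E)² / E
  purple-flowered: (333 − 335.25)² / 335.25 = 0.0151
  white-flowered: (263 − 260.75)² / 260.75 = 0.0194
χ² = 0.0151 + 0.0194 = 0.0345 ≈ 0.035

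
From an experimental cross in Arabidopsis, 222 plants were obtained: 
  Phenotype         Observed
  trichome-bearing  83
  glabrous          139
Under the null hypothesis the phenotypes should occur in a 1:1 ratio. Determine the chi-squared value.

Under the 1:1 hypothesis (Σ ratio = 2, N = 222):
  trichome-bearing: 222 × 1/2 = 111
  glabrous: 222 × 1/2 = 111
χ² = Σ (O − E)² / E
  trichome-bearing: (83 − 111)² / 111 = 7.0631
  glabrous: (139 − 111)² / 111 = 7.0631
χ² = 7.0631 + 7.0631 = 14.1262 ≈ 14.126

14.126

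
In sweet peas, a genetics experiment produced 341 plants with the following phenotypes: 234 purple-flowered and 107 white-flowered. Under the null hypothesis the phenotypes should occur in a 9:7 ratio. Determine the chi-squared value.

Expected counts for N = 341 under a 9:7 ratio (total parts = 16):
  purple-flowered: 341 × 9/16 = 191.8125
  white-flowered: 341 × 7/16 = 149.1875
χ² = Σ (O − E)² / E
  purple-flowered: (234 − 191.8125)² / 191.8125 = 9.2788
  white-flowered: (107 − 149.1875)² / 149.1875 = 11.9299
χ² = 9.2788 + 11.9299 = 21.2087 ≈ 21.209

21.209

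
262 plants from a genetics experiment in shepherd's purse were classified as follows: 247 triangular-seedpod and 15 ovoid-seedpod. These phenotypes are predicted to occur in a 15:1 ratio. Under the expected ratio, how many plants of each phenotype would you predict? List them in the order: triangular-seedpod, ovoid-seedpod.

245.625, 16.375

Expected counts for N = 262 under a 15:1 ratio (total parts = 16):
  triangular-seedpod: 262 × 15/16 = 245.625
  ovoid-seedpod: 262 × 1/16 = 16.375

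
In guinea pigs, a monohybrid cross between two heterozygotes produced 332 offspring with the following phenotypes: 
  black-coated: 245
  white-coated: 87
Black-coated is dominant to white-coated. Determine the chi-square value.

For a monohybrid cross between heterozygotes with complete dominance, the expected phenotypic ratio is 3:1.
The 3:1 ratio has 4 parts, so with N = 332 the expected counts are:
  black-coated: 332 × 3/4 = 249
  white-coated: 332 × 1/4 = 83
χ² = Σ (O − E)² / E
  black-coated: (245 − 249)² / 249 = 0.0643
  white-coated: (87 − 83)² / 83 = 0.1928
χ² = 0.0643 + 0.1928 = 0.2571 ≈ 0.257

0.257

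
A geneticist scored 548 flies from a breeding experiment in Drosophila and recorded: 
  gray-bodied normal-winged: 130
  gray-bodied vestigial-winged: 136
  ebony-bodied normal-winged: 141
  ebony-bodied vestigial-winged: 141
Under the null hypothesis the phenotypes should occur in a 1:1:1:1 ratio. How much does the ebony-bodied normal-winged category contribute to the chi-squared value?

Expected counts for N = 548 under a 1:1:1:1 ratio (total parts = 4):
  gray-bodied normal-winged: 548 × 1/4 = 137
  gray-bodied vestigial-winged: 548 × 1/4 = 137
  ebony-bodied normal-winged: 548 × 1/4 = 137
  ebony-bodied vestigial-winged: 548 × 1/4 = 137
Contribution of ebony-bodied normal-winged: (141 − 137)² / 137 = 0.1168

0.117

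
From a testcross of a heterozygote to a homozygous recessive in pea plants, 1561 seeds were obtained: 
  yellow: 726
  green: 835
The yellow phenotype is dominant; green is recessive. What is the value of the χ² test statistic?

7.611

A testcross of a heterozygote (Aa × aa) gives a 1:1 phenotypic ratio.
Under the 1:1 hypothesis (Σ ratio = 2, N = 1561):
  yellow: 1561 × 1/2 = 780.5
  green: 1561 × 1/2 = 780.5
χ² = Σ (O − E)² / E
  yellow: (726 − 780.5)² / 780.5 = 3.8056
  green: (835 − 780.5)² / 780.5 = 3.8056
χ² = 3.8056 + 3.8056 = 7.6112 ≈ 7.611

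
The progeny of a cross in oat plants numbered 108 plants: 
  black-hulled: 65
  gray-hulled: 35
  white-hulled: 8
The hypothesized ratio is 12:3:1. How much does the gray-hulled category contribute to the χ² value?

Expected counts for N = 108 under a 12:3:1 ratio (total parts = 16):
  black-hulled: 108 × 12/16 = 81
  gray-hulled: 108 × 3/16 = 20.25
  white-hulled: 108 × 1/16 = 6.75
Contribution of gray-hulled: (35 − 20.25)² / 20.25 = 10.7438

10.744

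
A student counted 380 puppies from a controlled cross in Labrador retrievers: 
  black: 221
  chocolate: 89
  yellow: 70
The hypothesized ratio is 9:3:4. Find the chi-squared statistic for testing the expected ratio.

11.247

The 9:3:4 ratio has 16 parts, so with N = 380 the expected counts are:
  black: 380 × 9/16 = 213.75
  chocolate: 380 × 3/16 = 71.25
  yellow: 380 × 4/16 = 95
χ² = Σ (O − E)² / E
  black: (221 − 213.75)² / 213.75 = 0.2459
  chocolate: (89 − 71.25)² / 71.25 = 4.4219
  yellow: (70 − 95)² / 95 = 6.5789
χ² = 0.2459 + 4.4219 + 6.5789 = 11.2467 ≈ 11.247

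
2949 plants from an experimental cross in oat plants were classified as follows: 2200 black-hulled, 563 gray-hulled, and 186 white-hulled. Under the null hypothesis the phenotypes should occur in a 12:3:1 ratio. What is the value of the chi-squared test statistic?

The 12:3:1 ratio has 16 parts, so with N = 2949 the expected counts are:
  black-hulled: 2949 × 12/16 = 2211.75
  gray-hulled: 2949 × 3/16 = 552.9375
  white-hulled: 2949 × 1/16 = 184.3125
χ² = Σ (O − E)² / E
  black-hulled: (2200 − 2211.75)² / 2211.75 = 0.0624
  gray-hulled: (563 − 552.9375)² / 552.9375 = 0.1831
  white-hulled: (186 − 184.3125)² / 184.3125 = 0.0155
χ² = 0.0624 + 0.1831 + 0.0155 = 0.261

0.261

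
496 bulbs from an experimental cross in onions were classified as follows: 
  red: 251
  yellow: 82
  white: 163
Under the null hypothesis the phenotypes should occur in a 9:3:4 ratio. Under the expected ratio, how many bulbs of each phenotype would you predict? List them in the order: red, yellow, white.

The 9:3:4 ratio has 16 parts, so with N = 496 the expected counts are:
  red: 496 × 9/16 = 279
  yellow: 496 × 3/16 = 93
  white: 496 × 4/16 = 124

279, 93, 124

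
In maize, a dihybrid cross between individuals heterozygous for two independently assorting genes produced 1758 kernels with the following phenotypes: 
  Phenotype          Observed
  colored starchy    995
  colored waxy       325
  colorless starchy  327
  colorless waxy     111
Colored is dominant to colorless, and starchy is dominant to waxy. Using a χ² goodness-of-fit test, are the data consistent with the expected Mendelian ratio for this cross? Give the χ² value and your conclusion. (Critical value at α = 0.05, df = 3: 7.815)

A dihybrid F₂ with independent assortment and complete dominance at both loci gives a 9:3:3:1 phenotypic ratio.
The 9:3:3:1 ratio has 16 parts, so with N = 1758 the expected counts are:
  colored starchy: 1758 × 9/16 = 988.875
  colored waxy: 1758 × 3/16 = 329.625
  colorless starchy: 1758 × 3/16 = 329.625
  colorless waxy: 1758 × 1/16 = 109.875
χ² = Σ (O − E)² / E
  colored starchy: (995 − 988.875)² / 988.875 = 0.0379
  colored waxy: (325 − 329.625)² / 329.625 = 0.0649
  colorless starchy: (327 − 329.625)² / 329.625 = 0.0209
  colorless waxy: (111 − 109.875)² / 109.875 = 0.0115
χ² = 0.0379 + 0.0649 + 0.0209 + 0.0115 = 0.1352 ≈ 0.135
Degrees of freedom = 4 − 1 = 3; critical value at α = 0.05 is 7.815.
Since 0.135 < 7.815, we fail to reject the null hypothesis — the data are consistent with the 9:3:3:1 ratio.

0.135; consistent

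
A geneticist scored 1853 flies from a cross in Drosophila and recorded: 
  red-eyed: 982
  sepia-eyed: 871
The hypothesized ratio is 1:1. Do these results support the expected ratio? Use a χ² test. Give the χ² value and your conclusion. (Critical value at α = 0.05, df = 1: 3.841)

The 1:1 ratio has 2 parts, so with N = 1853 the expected counts are:
  red-eyed: 1853 × 1/2 = 926.5
  sepia-eyed: 1853 × 1/2 = 926.5
χ² = Σ (O − E)² / E
  red-eyed: (982 − 926.5)² / 926.5 = 3.3246
  sepia-eyed: (871 − 926.5)² / 926.5 = 3.3246
χ² = 3.3246 + 3.3246 = 6.6492 ≈ 6.649
Degrees of freedom = 2 − 1 = 1; critical value at α = 0.05 is 3.841.
Since 6.649 > 3.841, we reject the null hypothesis — the data do not fit the 1:1 ratio.

6.649; not consistent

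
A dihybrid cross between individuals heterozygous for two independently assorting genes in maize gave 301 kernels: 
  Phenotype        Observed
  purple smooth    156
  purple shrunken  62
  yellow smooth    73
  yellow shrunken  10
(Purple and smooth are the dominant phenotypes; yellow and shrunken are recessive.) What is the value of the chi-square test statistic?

A dihybrid F₂ with independent assortment and complete dominance at both loci gives a 9:3:3:1 phenotypic ratio.
Expected counts for N = 301 under a 9:3:3:1 ratio (total parts = 16):
  purple smooth: 301 × 9/16 = 169.3125
  purple shrunken: 301 × 3/16 = 56.4375
  yellow smooth: 301 × 3/16 = 56.4375
  yellow shrunken: 301 × 1/16 = 18.8125
χ² = Σ (O − E)² / E
  purple smooth: (156 − 169.3125)² / 169.3125 = 1.0467
  purple shrunken: (62 − 56.4375)² / 56.4375 = 0.5482
  yellow smooth: (73 − 56.4375)² / 56.4375 = 4.8605
  yellow shrunken: (10 − 18.8125)² / 18.8125 = 4.1281
χ² = 1.0467 + 0.5482 + 4.8605 + 4.1281 = 10.5835 ≈ 10.584

10.584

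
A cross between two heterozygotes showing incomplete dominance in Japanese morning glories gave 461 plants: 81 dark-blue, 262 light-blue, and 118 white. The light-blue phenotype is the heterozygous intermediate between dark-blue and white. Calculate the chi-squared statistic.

With incomplete dominance, a heterozygote × heterozygote cross gives a 1:2:1 phenotypic ratio.
Expected counts for N = 461 under a 1:2:1 ratio (total parts = 4):
  dark-blue: 461 × 1/4 = 115.25
  light-blue: 461 × 2/4 = 230.5
  white: 461 × 1/4 = 115.25
χ² = Σ (O − E)² / E
  dark-blue: (81 − 115.25)² / 115.25 = 10.1784
  light-blue: (262 − 230.5)² / 230.5 = 4.3048
  white: (118 − 115.25)² / 115.25 = 0.0656
χ² = 10.1784 + 4.3048 + 0.0656 = 14.5488 ≈ 14.549

14.549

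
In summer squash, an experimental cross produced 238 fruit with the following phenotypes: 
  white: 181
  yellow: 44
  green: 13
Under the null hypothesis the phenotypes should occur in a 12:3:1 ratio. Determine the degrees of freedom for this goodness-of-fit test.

A goodness-of-fit test with 3 phenotype classes has df = 3 − 1 = 2.

2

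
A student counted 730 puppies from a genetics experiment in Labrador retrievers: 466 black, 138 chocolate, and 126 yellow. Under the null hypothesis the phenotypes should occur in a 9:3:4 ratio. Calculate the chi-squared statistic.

24.969

Under the 9:3:4 hypothesis (Σ ratio = 16, N = 730):
  black: 730 × 9/16 = 410.625
  chocolate: 730 × 3/16 = 136.875
  yellow: 730 × 4/16 = 182.5
χ² = Σ (O − E)² / E
  black: (466 − 410.625)² / 410.625 = 7.4676
  chocolate: (138 − 136.875)² / 136.875 = 0.0092
  yellow: (126 − 182.5)² / 182.5 = 17.4918
χ² = 7.4676 + 0.0092 + 17.4918 = 24.9686 ≈ 24.969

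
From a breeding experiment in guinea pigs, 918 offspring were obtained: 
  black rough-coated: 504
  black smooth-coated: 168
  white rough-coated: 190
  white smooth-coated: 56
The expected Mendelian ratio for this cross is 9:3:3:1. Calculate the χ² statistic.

2.285

The 9:3:3:1 ratio has 16 parts, so with N = 918 the expected counts are:
  black rough-coated: 918 × 9/16 = 516.375
  black smooth-coated: 918 × 3/16 = 172.125
  white rough-coated: 918 × 3/16 = 172.125
  white smooth-coated: 918 × 1/16 = 57.375
χ² = Σ (O − E)² / E
  black rough-coated: (504 − 516.375)² / 516.375 = 0.2966
  black smooth-coated: (168 − 172.125)² / 172.125 = 0.0989
  white rough-coated: (190 − 172.125)² / 172.125 = 1.8563
  white smooth-coated: (56 − 57.375)² / 57.375 = 0.0330
χ² = 0.2966 + 0.0989 + 1.8563 + 0.0330 = 2.2848 ≈ 2.285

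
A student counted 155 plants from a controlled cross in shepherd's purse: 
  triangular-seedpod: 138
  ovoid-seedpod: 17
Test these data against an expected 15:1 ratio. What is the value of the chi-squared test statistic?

5.888

Total ratio parts = 16. Expected numbers out of 155:
  triangular-seedpod: 155 × 15/16 = 145.3125
  ovoid-seedpod: 155 × 1/16 = 9.6875
χ² = Σ (O − E)² / E
  triangular-seedpod: (138 − 145.3125)² / 145.3125 = 0.3680
  ovoid-seedpod: (17 − 9.6875)² / 9.6875 = 5.5198
χ² = 0.3680 + 5.5198 = 5.8878 ≈ 5.888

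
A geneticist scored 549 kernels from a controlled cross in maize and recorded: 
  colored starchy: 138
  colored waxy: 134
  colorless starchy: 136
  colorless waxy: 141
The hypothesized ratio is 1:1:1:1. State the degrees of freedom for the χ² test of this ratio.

A goodness-of-fit test with 4 phenotype classes has df = 4 − 1 = 3.

3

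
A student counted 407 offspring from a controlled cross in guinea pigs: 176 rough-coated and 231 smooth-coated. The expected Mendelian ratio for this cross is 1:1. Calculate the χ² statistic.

Under the 1:1 hypothesis (Σ ratio = 2, N = 407):
  rough-coated: 407 × 1/2 = 203.5
  smooth-coated: 407 × 1/2 = 203.5
χ² = Σ (O − E)² / E
  rough-coated: (176 − 203.5)² / 203.5 = 3.7162
  smooth-coated: (231 − 203.5)² / 203.5 = 3.7162
χ² = 3.7162 + 3.7162 = 7.4324 ≈ 7.432

7.432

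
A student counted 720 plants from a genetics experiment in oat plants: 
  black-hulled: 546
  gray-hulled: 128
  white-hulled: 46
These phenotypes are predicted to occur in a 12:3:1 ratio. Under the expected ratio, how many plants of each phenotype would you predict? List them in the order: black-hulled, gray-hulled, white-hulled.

540, 135, 45

The 12:3:1 ratio has 16 parts, so with N = 720 the expected counts are:
  black-hulled: 720 × 12/16 = 540
  gray-hulled: 720 × 3/16 = 135
  white-hulled: 720 × 1/16 = 45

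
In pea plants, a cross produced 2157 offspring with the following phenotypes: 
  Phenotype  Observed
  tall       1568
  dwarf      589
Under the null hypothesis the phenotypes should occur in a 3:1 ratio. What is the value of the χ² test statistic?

Total ratio parts = 4. Expected numbers out of 2157:
  tall: 2157 × 3/4 = 1617.75
  dwarf: 2157 × 1/4 = 539.25
χ² = Σ (O − E)² / E
  tall: (1568 − 1617.75)² / 1617.75 = 1.5299
  dwarf: (589 − 539.25)² / 539.25 = 4.5898
χ² = 1.5299 + 4.5898 = 6.1197 ≈ 6.120

6.120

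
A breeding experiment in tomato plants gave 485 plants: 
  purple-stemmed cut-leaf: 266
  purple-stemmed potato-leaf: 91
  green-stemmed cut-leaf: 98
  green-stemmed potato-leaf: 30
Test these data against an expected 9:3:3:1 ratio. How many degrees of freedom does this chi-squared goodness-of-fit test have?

A goodness-of-fit test with 4 phenotype classes has df = 4 − 1 = 3.

3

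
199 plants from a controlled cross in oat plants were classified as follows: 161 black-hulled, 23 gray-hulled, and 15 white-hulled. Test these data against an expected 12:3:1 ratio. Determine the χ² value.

6.943

Total ratio parts = 16. Expected numbers out of 199:
  black-hulled: 199 × 12/16 = 149.25
  gray-hulled: 199 × 3/16 = 37.3125
  white-hulled: 199 × 1/16 = 12.4375
χ² = Σ (O − E)² / E
  black-hulled: (161 − 149.25)² / 149.25 = 0.9250
  gray-hulled: (23 − 37.3125)² / 37.3125 = 5.4901
  white-hulled: (15 − 12.4375)² / 12.4375 = 0.5280
χ² = 0.9250 + 5.4901 + 0.5280 = 6.9431 ≈ 6.943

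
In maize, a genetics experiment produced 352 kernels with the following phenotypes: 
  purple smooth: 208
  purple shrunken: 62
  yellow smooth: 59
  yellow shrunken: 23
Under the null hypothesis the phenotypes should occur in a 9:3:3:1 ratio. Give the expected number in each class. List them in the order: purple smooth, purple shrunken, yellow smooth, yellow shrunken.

198, 66, 66, 22

Expected counts for N = 352 under a 9:3:3:1 ratio (total parts = 16):
  purple smooth: 352 × 9/16 = 198
  purple shrunken: 352 × 3/16 = 66
  yellow smooth: 352 × 3/16 = 66
  yellow shrunken: 352 × 1/16 = 22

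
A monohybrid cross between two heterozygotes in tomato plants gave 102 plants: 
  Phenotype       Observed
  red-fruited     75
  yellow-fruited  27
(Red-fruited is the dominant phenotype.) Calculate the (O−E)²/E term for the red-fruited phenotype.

For a monohybrid cross between heterozygotes with complete dominance, the expected phenotypic ratio is 3:1.
The 3:1 ratio has 4 parts, so with N = 102 the expected counts are:
  red-fruited: 102 × 3/4 = 76.5
  yellow-fruited: 102 × 1/4 = 25.5
Contribution of red-fruited: (75 − 76.5)² / 76.5 = 0.0294

0.029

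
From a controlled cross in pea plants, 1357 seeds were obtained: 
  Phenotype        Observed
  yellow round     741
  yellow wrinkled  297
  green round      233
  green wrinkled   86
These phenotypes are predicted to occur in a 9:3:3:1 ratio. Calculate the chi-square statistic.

Under the 9:3:3:1 hypothesis (Σ ratio = 16, N = 1357):
  yellow round: 1357 × 9/16 = 763.3125
  yellow wrinkled: 1357 × 3/16 = 254.4375
  green round: 1357 × 3/16 = 254.4375
  green wrinkled: 1357 × 1/16 = 84.8125
χ² = Σ (O − E)² / E
  yellow round: (741 − 763.3125)² / 763.3125 = 0.6522
  yellow wrinkled: (297 − 254.4375)² / 254.4375 = 7.1199
  green round: (233 − 254.4375)² / 254.4375 = 1.8062
  green wrinkled: (86 − 84.8125)² / 84.8125 = 0.0166
χ² = 0.6522 + 7.1199 + 1.8062 + 0.0166 = 9.5949 ≈ 9.595

9.595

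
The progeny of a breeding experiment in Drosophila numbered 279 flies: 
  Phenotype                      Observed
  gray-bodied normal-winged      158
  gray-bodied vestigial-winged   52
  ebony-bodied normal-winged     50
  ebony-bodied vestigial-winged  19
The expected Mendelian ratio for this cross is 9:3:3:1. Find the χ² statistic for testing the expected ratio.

Expected counts for N = 279 under a 9:3:3:1 ratio (total parts = 16):
  gray-bodied normal-winged: 279 × 9/16 = 156.9375
  gray-bodied vestigial-winged: 279 × 3/16 = 52.3125
  ebony-bodied normal-winged: 279 × 3/16 = 52.3125
  ebony-bodied vestigial-winged: 279 × 1/16 = 17.4375
χ² = Σ (O − E)² / E
  gray-bodied normal-winged: (158 − 156.9375)² / 156.9375 = 0.0072
  gray-bodied vestigial-winged: (52 − 52.3125)² / 52.3125 = 0.0019
  ebony-bodied normal-winged: (50 − 52.3125)² / 52.3125 = 0.1022
  ebony-bodied vestigial-winged: (19 − 17.4375)² / 17.4375 = 0.1400
χ² = 0.0072 + 0.0019 + 0.1022 + 0.1400 = 0.2513 ≈ 0.251

0.251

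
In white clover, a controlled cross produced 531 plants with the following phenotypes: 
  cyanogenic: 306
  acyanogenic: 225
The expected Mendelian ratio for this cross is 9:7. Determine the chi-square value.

Expected counts for N = 531 under a 9:7 ratio (total parts = 16):
  cyanogenic: 531 × 9/16 = 298.6875
  acyanogenic: 531 × 7/16 = 232.3125
χ² = Σ (O − E)² / E
  cyanogenic: (306 − 298.6875)² / 298.6875 = 0.1790
  acyanogenic: (225 − 232.3125)² / 232.3125 = 0.2302
χ² = 0.1790 + 0.2302 = 0.4092 ≈ 0.409

0.409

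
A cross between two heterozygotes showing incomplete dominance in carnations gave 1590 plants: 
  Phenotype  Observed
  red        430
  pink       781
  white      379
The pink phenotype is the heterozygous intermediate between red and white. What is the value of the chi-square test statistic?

3.765

With incomplete dominance, a heterozygote × heterozygote cross gives a 1:2:1 phenotypic ratio.
Total ratio parts = 4. Expected numbers out of 1590:
  red: 1590 × 1/4 = 397.5
  pink: 1590 × 2/4 = 795
  white: 1590 × 1/4 = 397.5
χ² = Σ (O − E)² / E
  red: (430 − 397.5)² / 397.5 = 2.6572
  pink: (781 − 795)² / 795 = 0.2465
  white: (379 − 397.5)² / 397.5 = 0.8610
χ² = 2.6572 + 0.2465 + 0.8610 = 3.7647 ≈ 3.765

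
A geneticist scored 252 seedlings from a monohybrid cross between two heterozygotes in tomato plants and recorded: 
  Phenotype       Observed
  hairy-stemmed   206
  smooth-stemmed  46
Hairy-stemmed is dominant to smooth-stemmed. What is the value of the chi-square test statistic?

6.116

For a monohybrid cross between heterozygotes with complete dominance, the expected phenotypic ratio is 3:1.
The 3:1 ratio has 4 parts, so with N = 252 the expected counts are:
  hairy-stemmed: 252 × 3/4 = 189
  smooth-stemmed: 252 × 1/4 = 63
χ² = Σ (O − E)² / E
  hairy-stemmed: (206 − 189)² / 189 = 1.5291
  smooth-stemmed: (46 − 63)² / 63 = 4.5873
χ² = 1.5291 + 4.5873 = 6.1164 ≈ 6.116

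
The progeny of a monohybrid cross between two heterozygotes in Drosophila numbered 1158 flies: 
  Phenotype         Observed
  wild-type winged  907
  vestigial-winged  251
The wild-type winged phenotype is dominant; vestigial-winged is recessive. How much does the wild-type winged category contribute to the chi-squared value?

For a monohybrid cross between heterozygotes with complete dominance, the expected phenotypic ratio is 3:1.
Expected counts for N = 1158 under a 3:1 ratio (total parts = 4):
  wild-type winged: 1158 × 3/4 = 868.5
  vestigial-winged: 1158 × 1/4 = 289.5
Contribution of wild-type winged: (907 − 868.5)² / 868.5 = 1.7067

1.707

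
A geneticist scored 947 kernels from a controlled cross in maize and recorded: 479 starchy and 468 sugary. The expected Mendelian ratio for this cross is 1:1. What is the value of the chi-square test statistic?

0.128

Under the 1:1 hypothesis (Σ ratio = 2, N = 947):
  starchy: 947 × 1/2 = 473.5
  sugary: 947 × 1/2 = 473.5
χ² = Σ (O − E)² / E
  starchy: (479 − 473.5)² / 473.5 = 0.0639
  sugary: (468 − 473.5)² / 473.5 = 0.0639
χ² = 0.0639 + 0.0639 = 0.1278 ≈ 0.128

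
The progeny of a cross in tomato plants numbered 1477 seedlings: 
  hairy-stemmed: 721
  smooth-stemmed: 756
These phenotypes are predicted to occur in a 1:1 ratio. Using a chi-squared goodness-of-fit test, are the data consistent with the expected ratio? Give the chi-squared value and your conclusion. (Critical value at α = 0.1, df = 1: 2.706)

0.829; consistent

Expected counts for N = 1477 under a 1:1 ratio (total parts = 2):
  hairy-stemmed: 1477 × 1/2 = 738.5
  smooth-stemmed: 1477 × 1/2 = 738.5
χ² = Σ (O − E)² / E
  hairy-stemmed: (721 − 738.5)² / 738.5 = 0.4147
  smooth-stemmed: (756 − 738.5)² / 738.5 = 0.4147
χ² = 0.4147 + 0.4147 = 0.8294 ≈ 0.829
Degrees of freedom = 2 − 1 = 1; critical value at α = 0.1 is 2.706.
Since 0.829 < 2.706, we fail to reject the null hypothesis — the data are consistent with the 1:1 ratio.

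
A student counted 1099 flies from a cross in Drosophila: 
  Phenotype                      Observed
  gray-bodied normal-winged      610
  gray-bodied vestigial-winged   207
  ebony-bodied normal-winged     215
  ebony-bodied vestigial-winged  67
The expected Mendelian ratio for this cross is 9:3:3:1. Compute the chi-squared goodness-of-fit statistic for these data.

Total ratio parts = 16. Expected numbers out of 1099:
  gray-bodied normal-winged: 1099 × 9/16 = 618.1875
  gray-bodied vestigial-winged: 1099 × 3/16 = 206.0625
  ebony-bodied normal-winged: 1099 × 3/16 = 206.0625
  ebony-bodied vestigial-winged: 1099 × 1/16 = 68.6875
χ² = Σ (O − E)² / E
  gray-bodied normal-winged: (610 − 618.1875)² / 618.1875 = 0.1084
  gray-bodied vestigial-winged: (207 − 206.0625)² / 206.0625 = 0.0043
  ebony-bodied normal-winged: (215 − 206.0625)² / 206.0625 = 0.3876
  ebony-bodied vestigial-winged: (67 − 68.6875)² / 68.6875 = 0.0415
χ² = 0.1084 + 0.0043 + 0.3876 + 0.0415 = 0.5418 ≈ 0.542

0.542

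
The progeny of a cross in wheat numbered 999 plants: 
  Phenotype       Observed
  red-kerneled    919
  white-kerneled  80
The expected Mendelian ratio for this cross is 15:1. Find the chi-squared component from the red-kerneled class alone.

0.329

Total ratio parts = 16. Expected numbers out of 999:
  red-kerneled: 999 × 15/16 = 936.5625
  white-kerneled: 999 × 1/16 = 62.4375
Contribution of red-kerneled: (919 − 936.5625)² / 936.5625 = 0.3293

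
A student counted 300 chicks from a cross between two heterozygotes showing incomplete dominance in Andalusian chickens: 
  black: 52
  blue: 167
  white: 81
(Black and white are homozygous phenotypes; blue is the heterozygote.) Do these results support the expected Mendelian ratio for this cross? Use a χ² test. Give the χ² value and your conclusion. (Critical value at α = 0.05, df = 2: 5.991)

With incomplete dominance, a heterozygote × heterozygote cross gives a 1:2:1 phenotypic ratio.
Total ratio parts = 4. Expected numbers out of 300:
  black: 300 × 1/4 = 75
  blue: 300 × 2/4 = 150
  white: 300 × 1/4 = 75
χ² = Σ (O − E)² / E
  black: (52 − 75)² / 75 = 7.0533
  blue: (167 − 150)² / 150 = 1.9267
  white: (81 − 75)² / 75 = 0.4800
χ² = 7.0533 + 1.9267 + 0.4800 = 9.460
Degrees of freedom = 3 − 1 = 2; critical value at α = 0.05 is 5.991.
Since 9.460 > 5.991, we reject the null hypothesis — the data do not fit the 1:2:1 ratio.

9.460; not consistent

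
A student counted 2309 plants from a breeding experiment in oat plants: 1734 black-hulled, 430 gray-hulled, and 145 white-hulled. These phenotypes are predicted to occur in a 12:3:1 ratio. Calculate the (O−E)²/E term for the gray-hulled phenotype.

Expected counts for N = 2309 under a 12:3:1 ratio (total parts = 16):
  black-hulled: 2309 × 12/16 = 1731.75
  gray-hulled: 2309 × 3/16 = 432.9375
  white-hulled: 2309 × 1/16 = 144.3125
Contribution of gray-hulled: (430 − 432.9375)² / 432.9375 = 0.0199

0.020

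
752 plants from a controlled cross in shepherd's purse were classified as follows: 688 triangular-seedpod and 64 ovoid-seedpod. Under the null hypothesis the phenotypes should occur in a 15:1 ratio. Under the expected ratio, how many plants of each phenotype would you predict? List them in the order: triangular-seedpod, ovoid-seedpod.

705, 47

Total ratio parts = 16. Expected numbers out of 752:
  triangular-seedpod: 752 × 15/16 = 705
  ovoid-seedpod: 752 × 1/16 = 47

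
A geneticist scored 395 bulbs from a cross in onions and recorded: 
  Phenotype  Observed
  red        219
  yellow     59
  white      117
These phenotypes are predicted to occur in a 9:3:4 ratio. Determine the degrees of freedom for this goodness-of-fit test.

2

A goodness-of-fit test with 3 phenotype classes has df = 3 − 1 = 2.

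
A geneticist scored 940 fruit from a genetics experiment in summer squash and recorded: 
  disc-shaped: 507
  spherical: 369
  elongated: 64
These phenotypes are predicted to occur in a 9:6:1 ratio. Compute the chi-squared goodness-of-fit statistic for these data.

2.136

Expected counts for N = 940 under a 9:6:1 ratio (total parts = 16):
  disc-shaped: 940 × 9/16 = 528.75
  spherical: 940 × 6/16 = 352.5
  elongated: 940 × 1/16 = 58.75
χ² = Σ (O − E)² / E
  disc-shaped: (507 − 528.75)² / 528.75 = 0.8947
  spherical: (369 − 352.5)² / 352.5 = 0.7723
  elongated: (64 − 58.75)² / 58.75 = 0.4691
χ² = 0.8947 + 0.7723 + 0.4691 = 2.1361 ≈ 2.136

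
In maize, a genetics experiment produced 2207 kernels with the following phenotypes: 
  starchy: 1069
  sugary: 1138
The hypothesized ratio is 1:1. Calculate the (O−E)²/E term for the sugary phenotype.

1.079

Under the 1:1 hypothesis (Σ ratio = 2, N = 2207):
  starchy: 2207 × 1/2 = 1103.5
  sugary: 2207 × 1/2 = 1103.5
Contribution of sugary: (1138 − 1103.5)² / 1103.5 = 1.0786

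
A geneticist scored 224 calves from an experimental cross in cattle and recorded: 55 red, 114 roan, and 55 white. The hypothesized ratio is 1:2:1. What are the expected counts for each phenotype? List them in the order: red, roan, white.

The 1:2:1 ratio has 4 parts, so with N = 224 the expected counts are:
  red: 224 × 1/4 = 56
  roan: 224 × 2/4 = 112
  white: 224 × 1/4 = 56

56, 112, 56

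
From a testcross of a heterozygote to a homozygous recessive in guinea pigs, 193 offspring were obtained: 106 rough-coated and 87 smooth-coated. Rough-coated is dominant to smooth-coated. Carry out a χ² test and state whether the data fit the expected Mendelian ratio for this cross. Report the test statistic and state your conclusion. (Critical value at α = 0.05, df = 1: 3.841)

A testcross of a heterozygote (Aa × aa) gives a 1:1 phenotypic ratio.
Under the 1:1 hypothesis (Σ ratio = 2, N = 193):
  rough-coated: 193 × 1/2 = 96.5
  smooth-coated: 193 × 1/2 = 96.5
χ² = Σ (O − E)² / E
  rough-coated: (106 − 96.5)² / 96.5 = 0.9352
  smooth-coated: (87 − 96.5)² / 96.5 = 0.9352
χ² = 0.9352 + 0.9352 = 1.8704 ≈ 1.870
Degrees of freedom = 2 − 1 = 1; critical value at α = 0.05 is 3.841.
Since 1.870 < 3.841, we fail to reject the null hypothesis — the data are consistent with the 1:1 ratio.

1.870; consistent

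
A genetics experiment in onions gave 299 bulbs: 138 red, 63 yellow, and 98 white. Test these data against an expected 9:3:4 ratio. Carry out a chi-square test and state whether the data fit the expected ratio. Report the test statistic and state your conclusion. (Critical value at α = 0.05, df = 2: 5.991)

The 9:3:4 ratio has 16 parts, so with N = 299 the expected counts are:
  red: 299 × 9/16 = 168.1875
  yellow: 299 × 3/16 = 56.0625
  white: 299 × 4/16 = 74.75
χ² = Σ (O − E)² / E
  red: (138 − 168.1875)² / 168.1875 = 5.4183
  yellow: (63 − 56.0625)² / 56.0625 = 0.8585
  white: (98 − 74.75)² / 74.75 = 7.2316
χ² = 5.4183 + 0.8585 + 7.2316 = 13.5084 ≈ 13.508
Degrees of freedom = 3 − 1 = 2; critical value at α = 0.05 is 5.991.
Since 13.508 > 5.991, we reject the null hypothesis — the data do not fit the 9:3:4 ratio.

13.508; not consistent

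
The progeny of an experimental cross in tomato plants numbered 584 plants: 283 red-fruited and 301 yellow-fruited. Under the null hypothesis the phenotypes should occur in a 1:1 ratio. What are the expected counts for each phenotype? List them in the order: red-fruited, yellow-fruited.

292, 292

The 1:1 ratio has 2 parts, so with N = 584 the expected counts are:
  red-fruited: 584 × 1/2 = 292
  yellow-fruited: 584 × 1/2 = 292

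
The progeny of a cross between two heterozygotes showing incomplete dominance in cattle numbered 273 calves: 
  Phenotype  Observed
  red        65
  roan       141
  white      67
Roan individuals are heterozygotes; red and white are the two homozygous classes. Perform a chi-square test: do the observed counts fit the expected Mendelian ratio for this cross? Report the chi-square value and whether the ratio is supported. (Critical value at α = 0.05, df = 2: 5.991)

With incomplete dominance, a heterozygote × heterozygote cross gives a 1:2:1 phenotypic ratio.
Under the 1:2:1 hypothesis (Σ ratio = 4, N = 273):
  red: 273 × 1/4 = 68.25
  roan: 273 × 2/4 = 136.5
  white: 273 × 1/4 = 68.25
χ² = Σ (O − E)² / E
  red: (65 − 68.25)² / 68.25 = 0.1548
  roan: (141 − 136.5)² / 136.5 = 0.1484
  white: (67 − 68.25)² / 68.25 = 0.0229
χ² = 0.1548 + 0.1484 + 0.0229 = 0.3261 ≈ 0.326
Degrees of freedom = 3 − 1 = 2; critical value at α = 0.05 is 5.991.
Since 0.326 < 5.991, we fail to reject the null hypothesis — the data are consistent with the 1:2:1 ratio.

0.326; consistent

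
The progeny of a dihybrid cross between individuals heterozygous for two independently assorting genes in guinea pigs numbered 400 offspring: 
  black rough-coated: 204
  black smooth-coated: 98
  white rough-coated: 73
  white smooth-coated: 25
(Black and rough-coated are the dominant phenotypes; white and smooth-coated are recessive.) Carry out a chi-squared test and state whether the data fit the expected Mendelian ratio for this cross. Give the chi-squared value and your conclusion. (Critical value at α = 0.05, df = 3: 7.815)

A dihybrid F₂ with independent assortment and complete dominance at both loci gives a 9:3:3:1 phenotypic ratio.
Total ratio parts = 16. Expected numbers out of 400:
  black rough-coated: 400 × 9/16 = 225
  black smooth-coated: 400 × 3/16 = 75
  white rough-coated: 400 × 3/16 = 75
  white smooth-coated: 400 × 1/16 = 25
χ² = Σ (O − E)² / E
  black rough-coated: (204 − 225)² / 225 = 1.9600
  black smooth-coated: (98 − 75)² / 75 = 7.0533
  white rough-coated: (73 − 75)² / 75 = 0.0533
  white smooth-coated: (25 − 25)² / 25 = 0.0000
χ² = 1.9600 + 7.0533 + 0.0533 + 0.0000 = 9.0666 ≈ 9.067
Degrees of freedom = 4 − 1 = 3; critical value at α = 0.05 is 7.815.
Since 9.067 > 7.815, we reject the null hypothesis — the data do not fit the 9:3:3:1 ratio.

9.067; not consistent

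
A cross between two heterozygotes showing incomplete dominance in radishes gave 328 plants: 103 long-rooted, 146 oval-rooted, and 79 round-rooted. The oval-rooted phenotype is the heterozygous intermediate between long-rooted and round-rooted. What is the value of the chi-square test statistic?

With incomplete dominance, a heterozygote × heterozygote cross gives a 1:2:1 phenotypic ratio.
Under the 1:2:1 hypothesis (Σ ratio = 4, N = 328):
  long-rooted: 328 × 1/4 = 82
  oval-rooted: 328 × 2/4 = 164
  round-rooted: 328 × 1/4 = 82
χ² = Σ (O − E)² / E
  long-rooted: (103 − 82)² / 82 = 5.3780
  oval-rooted: (146 − 164)² / 164 = 1.9756
  round-rooted: (79 − 82)² / 82 = 0.1098
χ² = 5.3780 + 1.9756 + 0.1098 = 7.4634 ≈ 7.463

7.463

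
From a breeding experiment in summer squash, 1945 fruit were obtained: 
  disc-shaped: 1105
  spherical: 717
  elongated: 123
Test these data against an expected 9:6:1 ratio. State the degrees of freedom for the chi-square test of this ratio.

2

A goodness-of-fit test with 3 phenotype classes has df = 3 − 1 = 2.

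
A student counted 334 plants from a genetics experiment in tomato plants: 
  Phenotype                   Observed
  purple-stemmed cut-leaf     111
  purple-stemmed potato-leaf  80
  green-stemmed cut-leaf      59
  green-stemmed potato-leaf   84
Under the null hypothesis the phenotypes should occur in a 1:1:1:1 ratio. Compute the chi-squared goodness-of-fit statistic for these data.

16.395

Expected counts for N = 334 under a 1:1:1:1 ratio (total parts = 4):
  purple-stemmed cut-leaf: 334 × 1/4 = 83.5
  purple-stemmed potato-leaf: 334 × 1/4 = 83.5
  green-stemmed cut-leaf: 334 × 1/4 = 83.5
  green-stemmed potato-leaf: 334 × 1/4 = 83.5
χ² = Σ (O − E)² / E
  purple-stemmed cut-leaf: (111 − 83.5)² / 83.5 = 9.0569
  purple-stemmed potato-leaf: (80 − 83.5)² / 83.5 = 0.1467
  green-stemmed cut-leaf: (59 − 83.5)² / 83.5 = 7.1886
  green-stemmed potato-leaf: (84 − 83.5)² / 83.5 = 0.0030
χ² = 9.0569 + 0.1467 + 7.1886 + 0.0030 = 16.3952 ≈ 16.395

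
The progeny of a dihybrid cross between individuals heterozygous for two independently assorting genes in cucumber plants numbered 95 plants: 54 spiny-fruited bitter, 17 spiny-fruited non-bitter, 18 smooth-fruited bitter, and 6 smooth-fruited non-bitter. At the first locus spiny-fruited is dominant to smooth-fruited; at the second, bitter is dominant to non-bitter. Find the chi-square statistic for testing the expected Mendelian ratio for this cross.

0.046

A dihybrid F₂ with independent assortment and complete dominance at both loci gives a 9:3:3:1 phenotypic ratio.
Total ratio parts = 16. Expected numbers out of 95:
  spiny-fruited bitter: 95 × 9/16 = 53.4375
  spiny-fruited non-bitter: 95 × 3/16 = 17.8125
  smooth-fruited bitter: 95 × 3/16 = 17.8125
  smooth-fruited non-bitter: 95 × 1/16 = 5.9375
χ² = Σ (O − E)² / E
  spiny-fruited bitter: (54 − 53.4375)² / 53.4375 = 0.0059
  spiny-fruited non-bitter: (17 − 17.8125)² / 17.8125 = 0.0371
  smooth-fruited bitter: (18 − 17.8125)² / 17.8125 = 0.0020
  smooth-fruited non-bitter: (6 − 5.9375)² / 5.9375 = 0.0007
χ² = 0.0059 + 0.0371 + 0.0020 + 0.0007 = 0.0457 ≈ 0.046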